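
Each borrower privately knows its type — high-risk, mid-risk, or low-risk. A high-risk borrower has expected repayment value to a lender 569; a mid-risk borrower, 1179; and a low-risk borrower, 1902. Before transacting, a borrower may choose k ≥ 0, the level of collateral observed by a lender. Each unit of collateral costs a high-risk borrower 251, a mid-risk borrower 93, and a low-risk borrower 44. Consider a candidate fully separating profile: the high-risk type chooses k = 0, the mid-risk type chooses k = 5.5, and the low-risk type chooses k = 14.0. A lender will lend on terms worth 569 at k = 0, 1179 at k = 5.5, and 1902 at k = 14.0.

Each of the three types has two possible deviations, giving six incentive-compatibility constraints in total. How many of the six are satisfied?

Low-risk (own payoff 1902 − 44×14.0 = 1286): to k=0 gives 569 → no gain ✓; to k=5.5 gives 1179 − 44×5.5 = 937 → no gain ✓.
High-risk (own payoff 569): to k=5.5 gives 1179 − 251×5.5 = -201.5 → no gain ✓; to k=14.0 gives 1902 − 251×14.0 = -1612 → no gain ✓.
Mid-risk (own payoff 1179 − 93×5.5 = 667.5): to k=0 gives 569 → no gain ✓; to k=14.0 gives 1902 − 93×14.0 = 600 → no gain ✓.
6 of the 6 constraints hold; this profile is a separating equilibrium.

6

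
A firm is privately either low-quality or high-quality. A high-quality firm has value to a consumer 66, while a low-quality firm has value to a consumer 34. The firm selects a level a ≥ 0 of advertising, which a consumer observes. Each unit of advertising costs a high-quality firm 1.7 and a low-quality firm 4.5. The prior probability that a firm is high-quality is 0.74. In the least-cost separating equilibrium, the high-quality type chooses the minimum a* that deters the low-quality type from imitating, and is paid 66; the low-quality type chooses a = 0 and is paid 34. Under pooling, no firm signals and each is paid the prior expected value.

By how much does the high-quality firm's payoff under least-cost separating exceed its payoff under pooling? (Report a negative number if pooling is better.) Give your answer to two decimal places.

Least-cost separating signal: a* solves 34 = 66 − 4.5·a*, so a* = (66 − 34)/4.5 ≈ 7.1111.
High-quality type's separating payoff: 66 − 1.7 × a* = 66 − 1.7 × (66 − 34)/4.5 = 66 − 54.4/4.5 ≈ 53.9111.
Pooling payoff: 0.74 × 66 + 0.26 × 34 = 57.68.
Difference: 53.9111 − 57.68 = -3.7689, i.e. -3.77 to two decimal places.
The high-quality type would prefer the pooling outcome.

-3.77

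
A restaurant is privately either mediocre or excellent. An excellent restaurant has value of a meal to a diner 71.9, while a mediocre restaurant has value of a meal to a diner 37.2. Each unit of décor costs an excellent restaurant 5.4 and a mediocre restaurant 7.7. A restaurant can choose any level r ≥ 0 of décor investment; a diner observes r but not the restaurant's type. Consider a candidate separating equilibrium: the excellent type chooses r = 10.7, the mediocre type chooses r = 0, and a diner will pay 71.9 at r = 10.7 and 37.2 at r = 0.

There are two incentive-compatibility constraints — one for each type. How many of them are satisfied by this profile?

1

Mediocre type: stay at 0 → 37.2; mimic → 71.9 − 7.7 × 10.7 = -10.49. IC holds (37.2 ≥ -10.49).
Excellent type: signal → 71.9 − 5.4 × 10.7 = 14.12; deviate to 0 → 37.2. IC fails (14.12 < 37.2).
1 of 2 constraints hold, so this profile is not an equilibrium.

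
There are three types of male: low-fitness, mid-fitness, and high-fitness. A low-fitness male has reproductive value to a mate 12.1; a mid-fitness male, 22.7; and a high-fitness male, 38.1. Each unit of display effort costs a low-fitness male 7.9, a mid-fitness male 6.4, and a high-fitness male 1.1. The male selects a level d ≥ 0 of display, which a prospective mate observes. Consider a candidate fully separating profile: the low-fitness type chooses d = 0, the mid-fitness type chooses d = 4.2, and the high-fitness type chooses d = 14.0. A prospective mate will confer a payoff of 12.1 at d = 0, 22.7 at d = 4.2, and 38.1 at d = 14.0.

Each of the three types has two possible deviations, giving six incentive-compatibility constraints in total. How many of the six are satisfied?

Mid-fitness (own payoff 22.7 − 6.4×4.2 = -4.18): to d=0 gives 12.1 → profitable ✗; to d=14.0 gives 38.1 − 6.4×14.0 = -51.5 → no gain ✓.
Low-fitness (own payoff 12.1): to d=4.2 gives 22.7 − 7.9×4.2 = -10.48 → no gain ✓; to d=14.0 gives 38.1 − 7.9×14.0 = -72.5 → no gain ✓.
High-fitness (own payoff 38.1 − 1.1×14.0 = 22.7): to d=0 gives 12.1 → no gain ✓; to d=4.2 gives 22.7 − 1.1×4.2 = 18.08 → no gain ✓.
5 of the 6 constraints hold; not an equilibrium.

5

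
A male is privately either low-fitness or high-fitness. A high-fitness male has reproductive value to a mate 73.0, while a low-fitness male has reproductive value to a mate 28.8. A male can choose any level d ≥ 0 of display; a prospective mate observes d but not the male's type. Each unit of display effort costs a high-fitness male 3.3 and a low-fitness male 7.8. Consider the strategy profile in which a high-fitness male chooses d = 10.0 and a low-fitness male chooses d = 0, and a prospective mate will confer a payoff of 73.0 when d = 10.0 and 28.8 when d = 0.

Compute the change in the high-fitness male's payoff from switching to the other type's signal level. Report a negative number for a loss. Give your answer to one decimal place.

Playing d = 10.0 the high-fitness male receives 73.0 − 3.3 × 10.0 = 40.
Deviating to d = 0 yields 28.8 instead.
Gain from deviating: 28.8 − 40 = -11.2.
The gain is negative, so the high-fitness type's incentive-compatibility constraint is satisfied.

-11.2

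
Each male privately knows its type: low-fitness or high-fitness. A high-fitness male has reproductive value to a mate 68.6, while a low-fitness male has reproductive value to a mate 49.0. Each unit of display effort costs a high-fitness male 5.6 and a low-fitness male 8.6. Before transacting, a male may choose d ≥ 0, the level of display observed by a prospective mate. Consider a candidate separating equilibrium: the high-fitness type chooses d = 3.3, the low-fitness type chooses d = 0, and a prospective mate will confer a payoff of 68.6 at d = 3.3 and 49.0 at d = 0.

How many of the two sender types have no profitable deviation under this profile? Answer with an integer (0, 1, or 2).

2

High-fitness type: signal → 68.6 − 5.6 × 3.3 = 50.12; deviate to 0 → 49.0. IC holds (50.12 ≥ 49.0).
Low-fitness type: stay at 0 → 49.0; mimic → 68.6 − 8.6 × 3.3 = 40.22. IC holds (49.0 ≥ 40.22).
2 of 2 constraints hold, so this is a separating equilibrium.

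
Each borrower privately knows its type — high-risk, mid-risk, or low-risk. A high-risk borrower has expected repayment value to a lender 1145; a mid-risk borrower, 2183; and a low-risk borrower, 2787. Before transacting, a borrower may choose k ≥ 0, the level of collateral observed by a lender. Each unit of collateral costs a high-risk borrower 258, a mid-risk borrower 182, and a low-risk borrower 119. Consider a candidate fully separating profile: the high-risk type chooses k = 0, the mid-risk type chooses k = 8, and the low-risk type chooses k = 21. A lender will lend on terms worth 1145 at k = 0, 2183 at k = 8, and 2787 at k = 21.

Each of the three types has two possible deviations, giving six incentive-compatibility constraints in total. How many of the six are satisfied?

3

High-risk (own payoff 1145): to k=8 gives 2183 − 258×8 = 119 → no gain ✓; to k=21 gives 2787 − 258×21 = -2631 → no gain ✓.
Mid-risk (own payoff 2183 − 182×8 = 727): to k=0 gives 1145 → profitable ✗; to k=21 gives 2787 − 182×21 = -1035 → no gain ✓.
Low-risk (own payoff 2787 − 119×21 = 288): to k=0 gives 1145 → profitable ✗; to k=8 gives 2183 − 119×8 = 1231 → profitable ✗.
3 of the 6 constraints hold; not an equilibrium.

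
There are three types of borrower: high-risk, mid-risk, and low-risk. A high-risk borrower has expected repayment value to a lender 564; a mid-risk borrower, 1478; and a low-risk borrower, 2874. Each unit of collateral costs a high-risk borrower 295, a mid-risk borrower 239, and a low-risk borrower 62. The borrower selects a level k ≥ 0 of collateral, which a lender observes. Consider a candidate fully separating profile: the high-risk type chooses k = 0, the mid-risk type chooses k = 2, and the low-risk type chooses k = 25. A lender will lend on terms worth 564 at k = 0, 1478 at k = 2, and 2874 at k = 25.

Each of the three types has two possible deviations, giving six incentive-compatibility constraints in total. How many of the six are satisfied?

High-risk (own payoff 564): to k=2 gives 1478 − 295×2 = 888 → profitable ✗; to k=25 gives 2874 − 295×25 = -4501 → no gain ✓.
Low-risk (own payoff 2874 − 62×25 = 1324): to k=0 gives 564 → no gain ✓; to k=2 gives 1478 − 62×2 = 1354 → profitable ✗.
Mid-risk (own payoff 1478 − 239×2 = 1000): to k=0 gives 564 → no gain ✓; to k=25 gives 2874 − 239×25 = -3101 → no gain ✓.
4 of the 6 constraints hold; not an equilibrium.

4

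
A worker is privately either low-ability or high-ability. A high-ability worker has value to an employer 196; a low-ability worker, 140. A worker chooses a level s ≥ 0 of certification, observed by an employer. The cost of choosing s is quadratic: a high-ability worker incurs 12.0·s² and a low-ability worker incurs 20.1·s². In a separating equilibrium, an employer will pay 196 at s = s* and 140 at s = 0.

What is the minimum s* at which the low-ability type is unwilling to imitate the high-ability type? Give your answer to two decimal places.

1.67

The low-ability type at s = 0 receives 140; imitating at s* yields 196 − 20.1·s*².
Indifference: 140 = 196 − 20.1·s*², so s*² = (196 − 140) / 20.1 ≈ 2.7861.
s* = √2.7861 ≈ 1.67.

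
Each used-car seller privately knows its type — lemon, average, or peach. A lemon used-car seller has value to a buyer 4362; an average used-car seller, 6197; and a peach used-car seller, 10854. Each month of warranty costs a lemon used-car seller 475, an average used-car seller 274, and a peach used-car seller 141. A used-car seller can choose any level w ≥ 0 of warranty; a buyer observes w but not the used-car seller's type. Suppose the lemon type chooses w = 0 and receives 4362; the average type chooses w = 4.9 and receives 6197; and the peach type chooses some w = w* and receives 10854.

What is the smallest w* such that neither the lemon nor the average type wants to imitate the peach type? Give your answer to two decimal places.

21.90

Average type (on-path payoff 6197 − 274×4.9 = 4854.4) won't mimic when 4854.4 ≥ 10854 − 274·w*, i.e. w* ≥ 21.90.
Lemon type (on-path payoff 4362) won't mimic when 4362 ≥ 10854 − 475·w*, i.e. w* ≥ 13.67.
Both must hold, so w* = max(13.67, 21.90) = 21.90. The average type's constraint binds.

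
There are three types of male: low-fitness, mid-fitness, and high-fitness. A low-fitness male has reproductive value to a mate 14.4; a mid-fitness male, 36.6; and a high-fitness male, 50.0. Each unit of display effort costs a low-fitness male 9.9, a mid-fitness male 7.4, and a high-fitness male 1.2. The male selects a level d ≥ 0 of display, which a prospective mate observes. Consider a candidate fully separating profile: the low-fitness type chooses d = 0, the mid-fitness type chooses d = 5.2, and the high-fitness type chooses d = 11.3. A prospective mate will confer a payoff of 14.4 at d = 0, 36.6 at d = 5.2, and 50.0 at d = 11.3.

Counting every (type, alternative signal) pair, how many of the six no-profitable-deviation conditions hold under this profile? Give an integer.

High-fitness (own payoff 50.0 − 1.2×11.3 = 36.44): to d=0 gives 14.4 → no gain ✓; to d=5.2 gives 36.6 − 1.2×5.2 = 30.36 → no gain ✓.
Mid-fitness (own payoff 36.6 − 7.4×5.2 = -1.88): to d=0 gives 14.4 → profitable ✗; to d=11.3 gives 50.0 − 7.4×11.3 = -33.62 → no gain ✓.
Low-fitness (own payoff 14.4): to d=5.2 gives 36.6 − 9.9×5.2 = -14.88 → no gain ✓; to d=11.3 gives 50.0 − 9.9×11.3 = -61.87 → no gain ✓.
5 of the 6 constraints hold; not an equilibrium.

5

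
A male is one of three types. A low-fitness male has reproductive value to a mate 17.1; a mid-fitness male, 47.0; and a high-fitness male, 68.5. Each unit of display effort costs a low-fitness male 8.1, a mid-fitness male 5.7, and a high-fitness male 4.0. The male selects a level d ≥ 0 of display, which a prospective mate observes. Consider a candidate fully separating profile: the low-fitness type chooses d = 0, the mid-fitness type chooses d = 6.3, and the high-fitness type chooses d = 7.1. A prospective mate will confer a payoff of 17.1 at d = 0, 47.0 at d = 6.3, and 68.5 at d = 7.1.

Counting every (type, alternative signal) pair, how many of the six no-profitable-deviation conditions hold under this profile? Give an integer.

4

Low-fitness (own payoff 17.1): to d=6.3 gives 47.0 − 8.1×6.3 = -4.03 → no gain ✓; to d=7.1 gives 68.5 − 8.1×7.1 = 10.99 → no gain ✓.
Mid-fitness (own payoff 47.0 − 5.7×6.3 = 11.09): to d=0 gives 17.1 → profitable ✗; to d=7.1 gives 68.5 − 5.7×7.1 = 28.03 → profitable ✗.
High-fitness (own payoff 68.5 − 4.0×7.1 = 40.1): to d=0 gives 17.1 → no gain ✓; to d=6.3 gives 47.0 − 4.0×6.3 = 21.8 → no gain ✓.
4 of the 6 constraints hold; not an equilibrium.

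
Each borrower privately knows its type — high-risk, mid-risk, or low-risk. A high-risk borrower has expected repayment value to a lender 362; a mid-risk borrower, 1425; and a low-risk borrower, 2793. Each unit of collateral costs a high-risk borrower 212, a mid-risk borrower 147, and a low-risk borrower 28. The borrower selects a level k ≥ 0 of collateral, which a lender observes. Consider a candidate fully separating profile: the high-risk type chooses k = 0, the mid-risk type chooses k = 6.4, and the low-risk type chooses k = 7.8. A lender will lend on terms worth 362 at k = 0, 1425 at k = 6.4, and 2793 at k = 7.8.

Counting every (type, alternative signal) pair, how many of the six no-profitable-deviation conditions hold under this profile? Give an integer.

Mid-risk (own payoff 1425 − 147×6.4 = 484.2): to k=0 gives 362 → no gain ✓; to k=7.8 gives 2793 − 147×7.8 = 1646.4 → profitable ✗.
Low-risk (own payoff 2793 − 28×7.8 = 2574.6): to k=0 gives 362 → no gain ✓; to k=6.4 gives 1425 − 28×6.4 = 1245.8 → no gain ✓.
High-risk (own payoff 362): to k=6.4 gives 1425 − 212×6.4 = 68.2 → no gain ✓; to k=7.8 gives 2793 − 212×7.8 = 1139.4 → profitable ✗.
4 of the 6 constraints hold; not an equilibrium.

4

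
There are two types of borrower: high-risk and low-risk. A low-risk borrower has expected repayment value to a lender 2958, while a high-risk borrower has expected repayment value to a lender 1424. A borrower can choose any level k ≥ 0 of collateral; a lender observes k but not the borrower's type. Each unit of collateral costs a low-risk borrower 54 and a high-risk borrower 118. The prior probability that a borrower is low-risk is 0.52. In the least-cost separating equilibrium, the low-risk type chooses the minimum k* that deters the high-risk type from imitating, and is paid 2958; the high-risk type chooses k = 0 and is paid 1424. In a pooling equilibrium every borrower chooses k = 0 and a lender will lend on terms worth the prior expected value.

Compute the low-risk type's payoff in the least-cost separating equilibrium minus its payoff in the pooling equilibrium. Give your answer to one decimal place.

34.3

Least-cost separating signal: k* solves 1424 = 2958 − 118·k*, so k* = (2958 − 1424)/118 = 13.
Low-risk type's separating payoff: 2958 − 54 × k* = 2958 − 54 × (2958 − 1424)/118 = 2958 − 82836/118 = 2256.
Pooling payoff: 0.52 × 2958 + 0.48 × 1424 = 2221.68.
Difference: 2256 − 2221.68 = 34.32, i.e. 34.3 to one decimal place.
The low-risk type prefers to separate.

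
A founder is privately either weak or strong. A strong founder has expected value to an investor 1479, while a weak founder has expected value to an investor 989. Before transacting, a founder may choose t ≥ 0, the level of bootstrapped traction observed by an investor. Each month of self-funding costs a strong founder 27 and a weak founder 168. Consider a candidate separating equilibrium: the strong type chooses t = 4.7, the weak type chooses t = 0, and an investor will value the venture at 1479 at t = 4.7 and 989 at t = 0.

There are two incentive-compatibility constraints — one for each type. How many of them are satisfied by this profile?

2

Strong type: signal → 1479 − 27 × 4.7 = 1352.1; deviate to 0 → 989. IC holds (1352.1 ≥ 989).
Weak type: stay at 0 → 989; mimic → 1479 − 168 × 4.7 = 689.4. IC holds (989 ≥ 689.4).
2 of 2 constraints hold, so this is a separating equilibrium.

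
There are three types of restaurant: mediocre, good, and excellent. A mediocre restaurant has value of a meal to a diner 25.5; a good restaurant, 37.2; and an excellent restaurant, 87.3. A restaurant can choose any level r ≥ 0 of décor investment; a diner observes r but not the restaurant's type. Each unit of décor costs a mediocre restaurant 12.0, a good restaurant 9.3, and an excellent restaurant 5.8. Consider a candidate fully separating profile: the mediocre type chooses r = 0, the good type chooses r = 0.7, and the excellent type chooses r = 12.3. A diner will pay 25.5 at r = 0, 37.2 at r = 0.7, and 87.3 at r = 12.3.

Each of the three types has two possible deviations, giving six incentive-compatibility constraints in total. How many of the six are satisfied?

Good (own payoff 37.2 − 9.3×0.7 = 30.69): to r=0 gives 25.5 → no gain ✓; to r=12.3 gives 87.3 − 9.3×12.3 = -27.09 → no gain ✓.
Excellent (own payoff 87.3 − 5.8×12.3 = 15.96): to r=0 gives 25.5 → profitable ✗; to r=0.7 gives 37.2 − 5.8×0.7 = 33.14 → profitable ✗.
Mediocre (own payoff 25.5): to r=0.7 gives 37.2 − 12.0×0.7 = 28.8 → profitable ✗; to r=12.3 gives 87.3 − 12.0×12.3 = -60.3 → no gain ✓.
3 of the 6 constraints hold; not an equilibrium.

3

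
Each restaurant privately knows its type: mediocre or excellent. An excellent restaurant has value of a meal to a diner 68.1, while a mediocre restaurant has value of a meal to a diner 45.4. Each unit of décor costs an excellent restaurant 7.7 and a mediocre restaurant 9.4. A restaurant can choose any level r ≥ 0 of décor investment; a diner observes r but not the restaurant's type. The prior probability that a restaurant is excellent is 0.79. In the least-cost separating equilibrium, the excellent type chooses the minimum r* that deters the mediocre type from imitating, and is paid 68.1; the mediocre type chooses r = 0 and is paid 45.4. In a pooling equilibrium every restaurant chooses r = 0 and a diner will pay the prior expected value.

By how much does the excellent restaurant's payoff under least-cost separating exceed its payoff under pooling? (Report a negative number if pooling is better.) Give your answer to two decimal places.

Least-cost separating signal: r* solves 45.4 = 68.1 − 9.4·r*, so r* = (68.1 − 45.4)/9.4 ≈ 2.4149.
Excellent type's separating payoff: 68.1 − 7.7 × r* = 68.1 − 7.7 × (68.1 − 45.4)/9.4 = 68.1 − 174.79/9.4 ≈ 49.5053.
Pooling payoff: 0.79 × 68.1 + 0.21 × 45.4 = 63.333.
Difference: 49.5053 − 63.333 = -13.8277, i.e. -13.83 to two decimal places.
The excellent type would prefer the pooling outcome.

-13.83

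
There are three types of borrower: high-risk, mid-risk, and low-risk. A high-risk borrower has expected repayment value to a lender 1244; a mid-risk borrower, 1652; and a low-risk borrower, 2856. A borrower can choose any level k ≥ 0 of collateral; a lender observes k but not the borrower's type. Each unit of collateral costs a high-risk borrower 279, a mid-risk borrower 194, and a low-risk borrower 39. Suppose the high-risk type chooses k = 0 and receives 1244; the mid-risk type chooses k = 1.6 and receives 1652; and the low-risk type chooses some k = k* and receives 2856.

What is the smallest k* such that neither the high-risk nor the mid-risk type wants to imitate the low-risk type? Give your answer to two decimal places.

7.81

Mid-risk type (on-path payoff 1652 − 194×1.6 = 1341.6) won't mimic when 1341.6 ≥ 2856 − 194·k*, i.e. k* ≥ 7.81.
High-risk type (on-path payoff 1244) won't mimic when 1244 ≥ 2856 − 279·k*, i.e. k* ≥ 5.78.
Both must hold, so k* = max(5.78, 7.81) = 7.81. The mid-risk type's constraint binds.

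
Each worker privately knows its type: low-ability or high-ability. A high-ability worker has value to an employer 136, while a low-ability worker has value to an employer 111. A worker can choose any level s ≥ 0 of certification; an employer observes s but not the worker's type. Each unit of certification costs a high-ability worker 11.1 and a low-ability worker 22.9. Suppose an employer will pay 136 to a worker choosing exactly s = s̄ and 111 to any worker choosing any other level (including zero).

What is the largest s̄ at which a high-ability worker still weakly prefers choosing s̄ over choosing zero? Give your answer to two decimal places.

2.25

Choosing s̄ yields the high-ability type 136 − 11.1·s̄; choosing zero yields 111.
The high-ability type is indifferent at 136 − 11.1·s̄ = 111, i.e. s̄ = (136 − 111) / 11.1 ≈ 2.25.
For any s̄ above 2.25 the high-ability type would rather pool at zero, so separation collapses.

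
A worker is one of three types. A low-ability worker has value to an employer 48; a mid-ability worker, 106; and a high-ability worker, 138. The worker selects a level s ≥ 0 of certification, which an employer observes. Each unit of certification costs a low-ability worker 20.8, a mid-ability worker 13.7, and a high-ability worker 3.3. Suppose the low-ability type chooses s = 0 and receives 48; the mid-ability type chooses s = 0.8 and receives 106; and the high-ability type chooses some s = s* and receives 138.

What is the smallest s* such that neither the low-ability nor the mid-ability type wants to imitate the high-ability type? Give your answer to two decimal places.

Low-ability type (on-path payoff 48) won't mimic when 48 ≥ 138 − 20.8·s*, i.e. s* ≥ 4.33.
Mid-ability type (on-path payoff 106 − 13.7×0.8 = 95.04) won't mimic when 95.04 ≥ 138 − 13.7·s*, i.e. s* ≥ 3.14.
Both must hold, so s* = max(4.33, 3.14) = 4.33. The low-ability type's constraint binds.

4.33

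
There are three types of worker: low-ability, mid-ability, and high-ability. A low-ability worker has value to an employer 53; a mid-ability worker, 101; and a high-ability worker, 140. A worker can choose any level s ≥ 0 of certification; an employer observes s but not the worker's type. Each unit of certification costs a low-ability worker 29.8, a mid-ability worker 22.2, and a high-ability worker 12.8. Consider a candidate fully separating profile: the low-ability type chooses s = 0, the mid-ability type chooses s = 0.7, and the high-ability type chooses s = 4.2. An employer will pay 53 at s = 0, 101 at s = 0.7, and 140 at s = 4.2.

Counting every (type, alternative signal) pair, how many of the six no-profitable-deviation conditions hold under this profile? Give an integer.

4

Low-ability (own payoff 53): to s=0.7 gives 101 − 29.8×0.7 = 80.14 → profitable ✗; to s=4.2 gives 140 − 29.8×4.2 = 14.84 → no gain ✓.
Mid-ability (own payoff 101 − 22.2×0.7 = 85.46): to s=0 gives 53 → no gain ✓; to s=4.2 gives 140 − 22.2×4.2 = 46.76 → no gain ✓.
High-ability (own payoff 140 − 12.8×4.2 = 86.24): to s=0 gives 53 → no gain ✓; to s=0.7 gives 101 − 12.8×0.7 = 92.04 → profitable ✗.
4 of the 6 constraints hold; not an equilibrium.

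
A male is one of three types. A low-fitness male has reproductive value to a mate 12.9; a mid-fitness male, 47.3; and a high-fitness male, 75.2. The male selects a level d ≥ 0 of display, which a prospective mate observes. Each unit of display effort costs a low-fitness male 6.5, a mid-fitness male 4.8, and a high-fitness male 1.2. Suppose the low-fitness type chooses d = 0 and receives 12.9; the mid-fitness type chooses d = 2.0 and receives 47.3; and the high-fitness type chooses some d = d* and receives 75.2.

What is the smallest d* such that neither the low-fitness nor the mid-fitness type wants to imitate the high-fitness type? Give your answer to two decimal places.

9.58

Low-fitness type (on-path payoff 12.9) won't mimic when 12.9 ≥ 75.2 − 6.5·d*, i.e. d* ≥ 9.58.
Mid-fitness type (on-path payoff 47.3 − 4.8×2.0 = 37.7) won't mimic when 37.7 ≥ 75.2 − 4.8·d*, i.e. d* ≥ 7.81.
Both must hold, so d* = max(9.58, 7.81) = 9.58. The low-fitness type's constraint binds.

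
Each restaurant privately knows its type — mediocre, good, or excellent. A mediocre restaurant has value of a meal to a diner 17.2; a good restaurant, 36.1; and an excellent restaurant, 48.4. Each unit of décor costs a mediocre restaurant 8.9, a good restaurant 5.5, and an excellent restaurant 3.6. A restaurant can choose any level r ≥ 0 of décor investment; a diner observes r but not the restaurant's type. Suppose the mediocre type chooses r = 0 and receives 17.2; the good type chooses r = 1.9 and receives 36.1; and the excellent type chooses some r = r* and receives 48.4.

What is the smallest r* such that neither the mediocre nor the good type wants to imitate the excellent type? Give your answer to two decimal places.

4.14

Mediocre type (on-path payoff 17.2) won't mimic when 17.2 ≥ 48.4 − 8.9·r*, i.e. r* ≥ 3.51.
Good type (on-path payoff 36.1 − 5.5×1.9 = 25.65) won't mimic when 25.65 ≥ 48.4 − 5.5·r*, i.e. r* ≥ 4.14.
Both must hold, so r* = max(3.51, 4.14) = 4.14. The good type's constraint binds.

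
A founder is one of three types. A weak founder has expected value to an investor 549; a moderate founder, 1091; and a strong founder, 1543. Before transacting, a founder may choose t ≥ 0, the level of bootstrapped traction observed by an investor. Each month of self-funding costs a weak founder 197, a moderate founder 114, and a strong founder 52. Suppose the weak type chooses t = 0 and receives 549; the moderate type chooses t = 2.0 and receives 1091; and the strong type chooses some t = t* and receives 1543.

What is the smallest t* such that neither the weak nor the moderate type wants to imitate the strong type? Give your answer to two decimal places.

Moderate type (on-path payoff 1091 − 114×2.0 = 863) won't mimic when 863 ≥ 1543 − 114·t*, i.e. t* ≥ 5.96.
Weak type (on-path payoff 549) won't mimic when 549 ≥ 1543 − 197·t*, i.e. t* ≥ 5.05.
Both must hold, so t* = max(5.05, 5.96) = 5.96. The moderate type's constraint binds.

5.96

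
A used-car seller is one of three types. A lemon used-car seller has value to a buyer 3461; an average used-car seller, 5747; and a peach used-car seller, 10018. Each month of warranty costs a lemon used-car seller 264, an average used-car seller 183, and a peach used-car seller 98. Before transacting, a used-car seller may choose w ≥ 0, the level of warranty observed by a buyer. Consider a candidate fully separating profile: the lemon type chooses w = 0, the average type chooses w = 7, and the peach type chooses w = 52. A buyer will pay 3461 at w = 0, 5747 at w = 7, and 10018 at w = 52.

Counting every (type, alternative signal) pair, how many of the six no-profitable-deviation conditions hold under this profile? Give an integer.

4

Peach (own payoff 10018 − 98×52 = 4922): to w=0 gives 3461 → no gain ✓; to w=7 gives 5747 − 98×7 = 5061 → profitable ✗.
Lemon (own payoff 3461): to w=7 gives 5747 − 264×7 = 3899 → profitable ✗; to w=52 gives 10018 − 264×52 = -3710 → no gain ✓.
Average (own payoff 5747 − 183×7 = 4466): to w=0 gives 3461 → no gain ✓; to w=52 gives 10018 − 183×52 = 502 → no gain ✓.
4 of the 6 constraints hold; not an equilibrium.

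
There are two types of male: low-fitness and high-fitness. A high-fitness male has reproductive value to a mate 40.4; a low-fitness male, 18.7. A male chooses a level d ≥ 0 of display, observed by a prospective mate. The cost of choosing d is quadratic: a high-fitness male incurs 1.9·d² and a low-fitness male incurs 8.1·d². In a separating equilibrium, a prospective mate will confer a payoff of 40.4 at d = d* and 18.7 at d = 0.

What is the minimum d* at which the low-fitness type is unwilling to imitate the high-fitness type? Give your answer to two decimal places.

1.64

The low-fitness type at d = 0 receives 18.7; imitating at d* yields 40.4 − 8.1·d*².
Indifference: 18.7 = 40.4 − 8.1·d*², so d*² = (40.4 − 18.7) / 8.1 ≈ 2.6790.
d* = √2.6790 ≈ 1.64.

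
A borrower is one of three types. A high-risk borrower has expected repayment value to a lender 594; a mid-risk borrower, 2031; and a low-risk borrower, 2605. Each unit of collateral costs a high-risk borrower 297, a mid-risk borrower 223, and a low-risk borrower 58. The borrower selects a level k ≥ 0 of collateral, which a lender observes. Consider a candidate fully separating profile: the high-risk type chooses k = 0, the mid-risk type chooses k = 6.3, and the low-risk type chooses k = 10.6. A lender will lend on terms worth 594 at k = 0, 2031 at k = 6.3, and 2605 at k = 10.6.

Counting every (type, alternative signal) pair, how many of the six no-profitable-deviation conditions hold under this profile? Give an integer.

High-risk (own payoff 594): to k=6.3 gives 2031 − 297×6.3 = 159.9 → no gain ✓; to k=10.6 gives 2605 − 297×10.6 = -543.2 → no gain ✓.
Mid-risk (own payoff 2031 − 223×6.3 = 626.1): to k=0 gives 594 → no gain ✓; to k=10.6 gives 2605 − 223×10.6 = 241.2 → no gain ✓.
Low-risk (own payoff 2605 − 58×10.6 = 1990.2): to k=0 gives 594 → no gain ✓; to k=6.3 gives 2031 − 58×6.3 = 1665.6 → no gain ✓.
6 of the 6 constraints hold; this profile is a separating equilibrium.

6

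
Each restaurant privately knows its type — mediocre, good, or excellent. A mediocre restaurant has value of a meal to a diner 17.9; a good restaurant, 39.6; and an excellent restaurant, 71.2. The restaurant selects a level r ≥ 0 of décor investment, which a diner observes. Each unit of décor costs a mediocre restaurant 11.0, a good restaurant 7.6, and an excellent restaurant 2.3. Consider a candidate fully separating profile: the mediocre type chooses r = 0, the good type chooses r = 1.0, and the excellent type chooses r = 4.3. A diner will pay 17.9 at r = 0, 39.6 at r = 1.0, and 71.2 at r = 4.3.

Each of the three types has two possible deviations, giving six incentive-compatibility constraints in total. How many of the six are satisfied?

Mediocre (own payoff 17.9): to r=1.0 gives 39.6 − 11.0×1.0 = 28.6 → profitable ✗; to r=4.3 gives 71.2 − 11.0×4.3 = 23.9 → profitable ✗.
Good (own payoff 39.6 − 7.6×1.0 = 32): to r=0 gives 17.9 → no gain ✓; to r=4.3 gives 71.2 − 7.6×4.3 = 38.52 → profitable ✗.
Excellent (own payoff 71.2 − 2.3×4.3 = 61.31): to r=0 gives 17.9 → no gain ✓; to r=1.0 gives 39.6 − 2.3×1.0 = 37.3 → no gain ✓.
3 of the 6 constraints hold; not an equilibrium.

3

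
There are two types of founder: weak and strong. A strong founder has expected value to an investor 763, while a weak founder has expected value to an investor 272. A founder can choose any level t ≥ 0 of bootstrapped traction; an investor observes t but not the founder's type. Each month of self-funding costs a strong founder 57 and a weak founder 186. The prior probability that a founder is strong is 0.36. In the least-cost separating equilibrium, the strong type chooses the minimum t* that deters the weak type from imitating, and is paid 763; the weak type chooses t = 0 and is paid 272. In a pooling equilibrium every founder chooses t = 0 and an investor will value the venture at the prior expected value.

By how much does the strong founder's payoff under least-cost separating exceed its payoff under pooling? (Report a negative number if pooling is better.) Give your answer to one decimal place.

Least-cost separating signal: t* solves 272 = 763 − 186·t*, so t* = (763 − 272)/186 ≈ 2.6398.
Strong type's separating payoff: 763 − 57 × t* = 763 − 57 × (763 − 272)/186 = 763 − 27987/186 ≈ 612.532.
Pooling payoff: 0.36 × 763 + 0.64 × 272 = 448.76.
Difference: 612.532 − 448.76 = 163.772, i.e. 163.8 to one decimal place.
The strong type prefers to separate.

163.8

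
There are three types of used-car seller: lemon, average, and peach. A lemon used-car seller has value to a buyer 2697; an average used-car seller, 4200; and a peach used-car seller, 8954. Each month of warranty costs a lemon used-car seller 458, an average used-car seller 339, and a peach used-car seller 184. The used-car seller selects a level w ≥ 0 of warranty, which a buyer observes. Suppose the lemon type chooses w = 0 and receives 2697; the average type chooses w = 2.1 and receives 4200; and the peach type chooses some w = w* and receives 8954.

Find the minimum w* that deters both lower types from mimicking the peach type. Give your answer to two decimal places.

Lemon type (on-path payoff 2697) won't mimic when 2697 ≥ 8954 − 458·w*, i.e. w* ≥ 13.66.
Average type (on-path payoff 4200 − 339×2.1 = 3488.1) won't mimic when 3488.1 ≥ 8954 − 339·w*, i.e. w* ≥ 16.12.
Both must hold, so w* = max(13.66, 16.12) = 16.12. The average type's constraint binds.

16.12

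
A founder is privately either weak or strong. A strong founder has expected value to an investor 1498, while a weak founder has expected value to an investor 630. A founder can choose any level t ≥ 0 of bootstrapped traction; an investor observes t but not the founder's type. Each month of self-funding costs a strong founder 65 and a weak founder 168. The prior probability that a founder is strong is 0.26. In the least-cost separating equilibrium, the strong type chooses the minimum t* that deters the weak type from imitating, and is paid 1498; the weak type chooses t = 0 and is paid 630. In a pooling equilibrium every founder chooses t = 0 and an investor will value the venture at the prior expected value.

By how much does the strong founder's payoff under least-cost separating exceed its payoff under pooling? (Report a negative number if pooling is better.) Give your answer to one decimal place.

Least-cost separating signal: t* solves 630 = 1498 − 168·t*, so t* = (1498 − 630)/168 ≈ 5.1667.
Strong type's separating payoff: 1498 − 65 × t* = 1498 − 65 × (1498 − 630)/168 = 1498 − 56420/168 ≈ 1162.167.
Pooling payoff: 0.26 × 1498 + 0.74 × 630 = 855.68.
Difference: 1162.167 − 855.68 = 306.487, i.e. 306.5 to one decimal place.
The strong type prefers to separate.

306.5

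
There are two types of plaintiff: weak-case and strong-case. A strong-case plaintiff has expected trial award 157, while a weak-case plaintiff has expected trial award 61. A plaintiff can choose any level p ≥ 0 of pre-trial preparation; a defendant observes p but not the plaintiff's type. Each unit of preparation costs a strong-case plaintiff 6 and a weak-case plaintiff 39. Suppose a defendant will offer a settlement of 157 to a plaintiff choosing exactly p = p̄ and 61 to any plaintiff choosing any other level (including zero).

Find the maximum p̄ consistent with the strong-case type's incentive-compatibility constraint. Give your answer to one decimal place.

16.0

Choosing p̄ yields the strong-case type 157 − 6·p̄; choosing zero yields 61.
The strong-case type is indifferent at 157 − 6·p̄ = 61, i.e. p̄ = (157 − 61) / 6 = 16.0.
For any p̄ above 16.0 the strong-case type would rather pool at zero, so separation collapses.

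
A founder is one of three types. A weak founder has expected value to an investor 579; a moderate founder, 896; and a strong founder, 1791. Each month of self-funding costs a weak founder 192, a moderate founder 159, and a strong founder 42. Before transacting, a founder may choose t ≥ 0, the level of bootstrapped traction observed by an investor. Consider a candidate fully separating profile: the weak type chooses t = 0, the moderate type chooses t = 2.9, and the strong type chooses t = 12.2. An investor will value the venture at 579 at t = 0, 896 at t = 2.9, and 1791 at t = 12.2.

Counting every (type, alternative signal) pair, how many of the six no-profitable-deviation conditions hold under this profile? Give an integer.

Moderate (own payoff 896 − 159×2.9 = 434.9): to t=0 gives 579 → profitable ✗; to t=12.2 gives 1791 − 159×12.2 = -148.8 → no gain ✓.
Weak (own payoff 579): to t=2.9 gives 896 − 192×2.9 = 339.2 → no gain ✓; to t=12.2 gives 1791 − 192×12.2 = -551.4 → no gain ✓.
Strong (own payoff 1791 − 42×12.2 = 1278.6): to t=0 gives 579 → no gain ✓; to t=2.9 gives 896 − 42×2.9 = 774.2 → no gain ✓.
5 of the 6 constraints hold; not an equilibrium.

5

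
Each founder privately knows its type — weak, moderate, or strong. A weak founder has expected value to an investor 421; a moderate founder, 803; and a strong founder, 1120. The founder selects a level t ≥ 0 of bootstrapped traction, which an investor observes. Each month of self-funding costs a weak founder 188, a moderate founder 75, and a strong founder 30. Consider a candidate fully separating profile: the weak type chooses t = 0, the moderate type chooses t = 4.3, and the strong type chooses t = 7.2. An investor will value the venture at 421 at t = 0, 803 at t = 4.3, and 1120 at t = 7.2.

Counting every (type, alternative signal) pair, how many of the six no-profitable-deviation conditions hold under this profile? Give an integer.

Weak (own payoff 421): to t=4.3 gives 803 − 188×4.3 = -5.4 → no gain ✓; to t=7.2 gives 1120 − 188×7.2 = -233.6 → no gain ✓.
Moderate (own payoff 803 − 75×4.3 = 480.5): to t=0 gives 421 → no gain ✓; to t=7.2 gives 1120 − 75×7.2 = 580 → profitable ✗.
Strong (own payoff 1120 − 30×7.2 = 904): to t=0 gives 421 → no gain ✓; to t=4.3 gives 803 − 30×4.3 = 674 → no gain ✓.
5 of the 6 constraints hold; not an equilibrium.

5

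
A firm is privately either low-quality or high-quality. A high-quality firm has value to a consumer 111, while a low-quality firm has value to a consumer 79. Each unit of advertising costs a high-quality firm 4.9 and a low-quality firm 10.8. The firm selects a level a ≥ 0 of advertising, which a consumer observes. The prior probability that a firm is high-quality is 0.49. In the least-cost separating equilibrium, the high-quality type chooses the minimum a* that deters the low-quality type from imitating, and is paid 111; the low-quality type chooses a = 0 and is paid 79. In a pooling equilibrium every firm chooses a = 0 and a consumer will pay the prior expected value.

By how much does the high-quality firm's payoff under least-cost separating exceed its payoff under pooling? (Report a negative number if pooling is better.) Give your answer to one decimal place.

1.8

Least-cost separating signal: a* solves 79 = 111 − 10.8·a*, so a* = (111 − 79)/10.8 ≈ 2.9630.
High-quality type's separating payoff: 111 − 4.9 × a* = 111 − 4.9 × (111 − 79)/10.8 = 111 − 156.8/10.8 ≈ 96.481.
Pooling payoff: 0.49 × 111 + 0.51 × 79 = 94.68.
Difference: 96.481 − 94.68 = 1.801, i.e. 1.8 to one decimal place.
The high-quality type prefers to separate.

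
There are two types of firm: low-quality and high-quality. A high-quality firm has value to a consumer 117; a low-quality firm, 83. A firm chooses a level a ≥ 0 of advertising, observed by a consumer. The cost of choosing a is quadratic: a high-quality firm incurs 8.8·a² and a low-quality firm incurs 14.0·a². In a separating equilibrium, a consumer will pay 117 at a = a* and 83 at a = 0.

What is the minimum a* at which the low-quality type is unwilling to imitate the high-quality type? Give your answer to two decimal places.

The low-quality type at a = 0 receives 83; imitating at a* yields 117 − 14.0·a*².
Indifference: 83 = 117 − 14.0·a*², so a*² = (117 − 83) / 14.0 ≈ 2.4286.
a* = √2.4286 ≈ 1.56.

1.56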